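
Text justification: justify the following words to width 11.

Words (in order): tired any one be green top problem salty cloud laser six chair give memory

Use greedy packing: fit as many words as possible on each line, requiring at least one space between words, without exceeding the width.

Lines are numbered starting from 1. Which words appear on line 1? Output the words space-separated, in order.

Line 1: ['tired', 'any'] (min_width=9, slack=2)
Line 2: ['one', 'be'] (min_width=6, slack=5)
Line 3: ['green', 'top'] (min_width=9, slack=2)
Line 4: ['problem'] (min_width=7, slack=4)
Line 5: ['salty', 'cloud'] (min_width=11, slack=0)
Line 6: ['laser', 'six'] (min_width=9, slack=2)
Line 7: ['chair', 'give'] (min_width=10, slack=1)
Line 8: ['memory'] (min_width=6, slack=5)

Answer: tired any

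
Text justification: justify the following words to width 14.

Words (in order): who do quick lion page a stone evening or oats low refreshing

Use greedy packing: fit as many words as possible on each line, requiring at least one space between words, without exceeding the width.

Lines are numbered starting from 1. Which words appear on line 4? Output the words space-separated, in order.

Line 1: ['who', 'do', 'quick'] (min_width=12, slack=2)
Line 2: ['lion', 'page', 'a'] (min_width=11, slack=3)
Line 3: ['stone', 'evening'] (min_width=13, slack=1)
Line 4: ['or', 'oats', 'low'] (min_width=11, slack=3)
Line 5: ['refreshing'] (min_width=10, slack=4)

Answer: or oats low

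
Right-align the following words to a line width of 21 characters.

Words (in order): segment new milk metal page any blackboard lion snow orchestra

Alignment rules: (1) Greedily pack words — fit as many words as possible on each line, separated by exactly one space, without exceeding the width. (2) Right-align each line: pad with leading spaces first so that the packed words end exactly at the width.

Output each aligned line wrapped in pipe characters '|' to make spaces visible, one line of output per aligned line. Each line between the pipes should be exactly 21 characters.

Answer: |     segment new milk|
|       metal page any|
| blackboard lion snow|
|            orchestra|

Derivation:
Line 1: ['segment', 'new', 'milk'] (min_width=16, slack=5)
Line 2: ['metal', 'page', 'any'] (min_width=14, slack=7)
Line 3: ['blackboard', 'lion', 'snow'] (min_width=20, slack=1)
Line 4: ['orchestra'] (min_width=9, slack=12)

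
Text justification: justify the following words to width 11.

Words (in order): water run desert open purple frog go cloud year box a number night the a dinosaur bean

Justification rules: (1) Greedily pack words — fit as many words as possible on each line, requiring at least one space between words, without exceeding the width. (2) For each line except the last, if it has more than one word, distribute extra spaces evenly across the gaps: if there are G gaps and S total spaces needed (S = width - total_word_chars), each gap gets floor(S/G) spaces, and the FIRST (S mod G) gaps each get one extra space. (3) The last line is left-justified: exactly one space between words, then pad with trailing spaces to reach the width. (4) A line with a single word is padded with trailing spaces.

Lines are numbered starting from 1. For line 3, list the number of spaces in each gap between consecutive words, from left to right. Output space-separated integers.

Answer: 1

Derivation:
Line 1: ['water', 'run'] (min_width=9, slack=2)
Line 2: ['desert', 'open'] (min_width=11, slack=0)
Line 3: ['purple', 'frog'] (min_width=11, slack=0)
Line 4: ['go', 'cloud'] (min_width=8, slack=3)
Line 5: ['year', 'box', 'a'] (min_width=10, slack=1)
Line 6: ['number'] (min_width=6, slack=5)
Line 7: ['night', 'the', 'a'] (min_width=11, slack=0)
Line 8: ['dinosaur'] (min_width=8, slack=3)
Line 9: ['bean'] (min_width=4, slack=7)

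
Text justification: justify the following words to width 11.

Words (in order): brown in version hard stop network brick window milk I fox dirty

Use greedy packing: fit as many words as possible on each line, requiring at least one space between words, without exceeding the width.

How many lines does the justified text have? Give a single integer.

Answer: 7

Derivation:
Line 1: ['brown', 'in'] (min_width=8, slack=3)
Line 2: ['version'] (min_width=7, slack=4)
Line 3: ['hard', 'stop'] (min_width=9, slack=2)
Line 4: ['network'] (min_width=7, slack=4)
Line 5: ['brick'] (min_width=5, slack=6)
Line 6: ['window', 'milk'] (min_width=11, slack=0)
Line 7: ['I', 'fox', 'dirty'] (min_width=11, slack=0)
Total lines: 7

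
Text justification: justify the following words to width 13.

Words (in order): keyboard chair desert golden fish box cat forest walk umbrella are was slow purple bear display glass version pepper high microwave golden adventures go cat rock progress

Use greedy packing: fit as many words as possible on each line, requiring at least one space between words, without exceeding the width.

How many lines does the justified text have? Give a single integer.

Answer: 16

Derivation:
Line 1: ['keyboard'] (min_width=8, slack=5)
Line 2: ['chair', 'desert'] (min_width=12, slack=1)
Line 3: ['golden', 'fish'] (min_width=11, slack=2)
Line 4: ['box', 'cat'] (min_width=7, slack=6)
Line 5: ['forest', 'walk'] (min_width=11, slack=2)
Line 6: ['umbrella', 'are'] (min_width=12, slack=1)
Line 7: ['was', 'slow'] (min_width=8, slack=5)
Line 8: ['purple', 'bear'] (min_width=11, slack=2)
Line 9: ['display', 'glass'] (min_width=13, slack=0)
Line 10: ['version'] (min_width=7, slack=6)
Line 11: ['pepper', 'high'] (min_width=11, slack=2)
Line 12: ['microwave'] (min_width=9, slack=4)
Line 13: ['golden'] (min_width=6, slack=7)
Line 14: ['adventures', 'go'] (min_width=13, slack=0)
Line 15: ['cat', 'rock'] (min_width=8, slack=5)
Line 16: ['progress'] (min_width=8, slack=5)
Total lines: 16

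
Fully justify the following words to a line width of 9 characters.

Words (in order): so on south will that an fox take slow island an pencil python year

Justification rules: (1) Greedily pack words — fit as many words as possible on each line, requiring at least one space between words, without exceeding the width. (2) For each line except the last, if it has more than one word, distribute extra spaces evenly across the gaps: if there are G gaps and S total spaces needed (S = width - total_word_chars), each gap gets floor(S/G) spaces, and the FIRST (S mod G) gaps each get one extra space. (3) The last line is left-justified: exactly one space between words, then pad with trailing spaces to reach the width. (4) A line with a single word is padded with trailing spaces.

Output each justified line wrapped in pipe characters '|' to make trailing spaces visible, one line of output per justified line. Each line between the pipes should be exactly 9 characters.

Answer: |so     on|
|south    |
|will that|
|an    fox|
|take slow|
|island an|
|pencil   |
|python   |
|year     |

Derivation:
Line 1: ['so', 'on'] (min_width=5, slack=4)
Line 2: ['south'] (min_width=5, slack=4)
Line 3: ['will', 'that'] (min_width=9, slack=0)
Line 4: ['an', 'fox'] (min_width=6, slack=3)
Line 5: ['take', 'slow'] (min_width=9, slack=0)
Line 6: ['island', 'an'] (min_width=9, slack=0)
Line 7: ['pencil'] (min_width=6, slack=3)
Line 8: ['python'] (min_width=6, slack=3)
Line 9: ['year'] (min_width=4, slack=5)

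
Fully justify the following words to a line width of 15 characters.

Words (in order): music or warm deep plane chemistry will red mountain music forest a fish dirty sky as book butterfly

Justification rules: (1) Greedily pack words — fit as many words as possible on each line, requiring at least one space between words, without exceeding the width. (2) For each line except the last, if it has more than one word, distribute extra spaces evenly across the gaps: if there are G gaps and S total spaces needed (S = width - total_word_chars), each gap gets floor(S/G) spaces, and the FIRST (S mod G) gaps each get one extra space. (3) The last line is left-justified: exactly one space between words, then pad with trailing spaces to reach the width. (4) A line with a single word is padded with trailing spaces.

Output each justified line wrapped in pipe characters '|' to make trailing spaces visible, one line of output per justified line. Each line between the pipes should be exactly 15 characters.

Line 1: ['music', 'or', 'warm'] (min_width=13, slack=2)
Line 2: ['deep', 'plane'] (min_width=10, slack=5)
Line 3: ['chemistry', 'will'] (min_width=14, slack=1)
Line 4: ['red', 'mountain'] (min_width=12, slack=3)
Line 5: ['music', 'forest', 'a'] (min_width=14, slack=1)
Line 6: ['fish', 'dirty', 'sky'] (min_width=14, slack=1)
Line 7: ['as', 'book'] (min_width=7, slack=8)
Line 8: ['butterfly'] (min_width=9, slack=6)

Answer: |music  or  warm|
|deep      plane|
|chemistry  will|
|red    mountain|
|music  forest a|
|fish  dirty sky|
|as         book|
|butterfly      |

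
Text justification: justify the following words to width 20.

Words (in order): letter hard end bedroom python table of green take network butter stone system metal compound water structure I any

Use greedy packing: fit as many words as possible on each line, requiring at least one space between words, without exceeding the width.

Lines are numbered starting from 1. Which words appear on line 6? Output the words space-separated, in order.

Answer: compound water

Derivation:
Line 1: ['letter', 'hard', 'end'] (min_width=15, slack=5)
Line 2: ['bedroom', 'python', 'table'] (min_width=20, slack=0)
Line 3: ['of', 'green', 'take'] (min_width=13, slack=7)
Line 4: ['network', 'butter', 'stone'] (min_width=20, slack=0)
Line 5: ['system', 'metal'] (min_width=12, slack=8)
Line 6: ['compound', 'water'] (min_width=14, slack=6)
Line 7: ['structure', 'I', 'any'] (min_width=15, slack=5)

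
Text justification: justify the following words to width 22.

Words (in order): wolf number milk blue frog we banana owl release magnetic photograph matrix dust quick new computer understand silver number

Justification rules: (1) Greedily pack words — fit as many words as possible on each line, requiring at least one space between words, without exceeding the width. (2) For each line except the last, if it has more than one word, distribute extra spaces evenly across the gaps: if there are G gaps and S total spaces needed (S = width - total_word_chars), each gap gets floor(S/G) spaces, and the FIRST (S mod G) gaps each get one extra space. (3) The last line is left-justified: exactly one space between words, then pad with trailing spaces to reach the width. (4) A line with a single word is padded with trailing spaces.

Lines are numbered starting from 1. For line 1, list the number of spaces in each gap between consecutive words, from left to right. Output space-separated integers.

Line 1: ['wolf', 'number', 'milk', 'blue'] (min_width=21, slack=1)
Line 2: ['frog', 'we', 'banana', 'owl'] (min_width=18, slack=4)
Line 3: ['release', 'magnetic'] (min_width=16, slack=6)
Line 4: ['photograph', 'matrix', 'dust'] (min_width=22, slack=0)
Line 5: ['quick', 'new', 'computer'] (min_width=18, slack=4)
Line 6: ['understand', 'silver'] (min_width=17, slack=5)
Line 7: ['number'] (min_width=6, slack=16)

Answer: 2 1 1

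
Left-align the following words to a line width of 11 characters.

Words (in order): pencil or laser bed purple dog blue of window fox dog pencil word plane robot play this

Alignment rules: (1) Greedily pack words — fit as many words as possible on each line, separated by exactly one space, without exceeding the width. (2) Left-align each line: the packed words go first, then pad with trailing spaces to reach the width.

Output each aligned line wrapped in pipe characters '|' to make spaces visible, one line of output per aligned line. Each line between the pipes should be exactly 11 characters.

Answer: |pencil or  |
|laser bed  |
|purple dog |
|blue of    |
|window fox |
|dog pencil |
|word plane |
|robot play |
|this       |

Derivation:
Line 1: ['pencil', 'or'] (min_width=9, slack=2)
Line 2: ['laser', 'bed'] (min_width=9, slack=2)
Line 3: ['purple', 'dog'] (min_width=10, slack=1)
Line 4: ['blue', 'of'] (min_width=7, slack=4)
Line 5: ['window', 'fox'] (min_width=10, slack=1)
Line 6: ['dog', 'pencil'] (min_width=10, slack=1)
Line 7: ['word', 'plane'] (min_width=10, slack=1)
Line 8: ['robot', 'play'] (min_width=10, slack=1)
Line 9: ['this'] (min_width=4, slack=7)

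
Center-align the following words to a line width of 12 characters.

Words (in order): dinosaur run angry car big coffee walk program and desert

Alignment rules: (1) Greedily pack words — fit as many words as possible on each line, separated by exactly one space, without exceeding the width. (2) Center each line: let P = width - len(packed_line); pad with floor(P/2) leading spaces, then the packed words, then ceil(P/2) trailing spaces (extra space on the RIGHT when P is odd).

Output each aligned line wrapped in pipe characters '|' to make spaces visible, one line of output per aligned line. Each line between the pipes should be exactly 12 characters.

Answer: |dinosaur run|
| angry car  |
| big coffee |
|walk program|
| and desert |

Derivation:
Line 1: ['dinosaur', 'run'] (min_width=12, slack=0)
Line 2: ['angry', 'car'] (min_width=9, slack=3)
Line 3: ['big', 'coffee'] (min_width=10, slack=2)
Line 4: ['walk', 'program'] (min_width=12, slack=0)
Line 5: ['and', 'desert'] (min_width=10, slack=2)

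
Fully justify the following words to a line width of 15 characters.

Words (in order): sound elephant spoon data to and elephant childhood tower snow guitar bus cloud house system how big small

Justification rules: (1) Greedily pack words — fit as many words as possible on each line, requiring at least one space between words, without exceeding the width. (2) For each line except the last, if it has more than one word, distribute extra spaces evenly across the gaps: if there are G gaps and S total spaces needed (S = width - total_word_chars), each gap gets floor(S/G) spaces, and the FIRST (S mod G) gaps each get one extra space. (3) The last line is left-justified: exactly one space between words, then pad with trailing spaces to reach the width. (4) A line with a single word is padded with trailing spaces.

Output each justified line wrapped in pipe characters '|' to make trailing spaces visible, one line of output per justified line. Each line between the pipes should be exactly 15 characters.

Line 1: ['sound', 'elephant'] (min_width=14, slack=1)
Line 2: ['spoon', 'data', 'to'] (min_width=13, slack=2)
Line 3: ['and', 'elephant'] (min_width=12, slack=3)
Line 4: ['childhood', 'tower'] (min_width=15, slack=0)
Line 5: ['snow', 'guitar', 'bus'] (min_width=15, slack=0)
Line 6: ['cloud', 'house'] (min_width=11, slack=4)
Line 7: ['system', 'how', 'big'] (min_width=14, slack=1)
Line 8: ['small'] (min_width=5, slack=10)

Answer: |sound  elephant|
|spoon  data  to|
|and    elephant|
|childhood tower|
|snow guitar bus|
|cloud     house|
|system  how big|
|small          |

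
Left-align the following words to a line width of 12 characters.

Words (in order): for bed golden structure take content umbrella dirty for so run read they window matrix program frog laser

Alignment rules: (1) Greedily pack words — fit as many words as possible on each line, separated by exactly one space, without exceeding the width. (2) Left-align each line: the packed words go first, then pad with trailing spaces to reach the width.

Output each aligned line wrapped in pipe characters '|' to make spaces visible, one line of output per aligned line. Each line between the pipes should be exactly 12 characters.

Line 1: ['for', 'bed'] (min_width=7, slack=5)
Line 2: ['golden'] (min_width=6, slack=6)
Line 3: ['structure'] (min_width=9, slack=3)
Line 4: ['take', 'content'] (min_width=12, slack=0)
Line 5: ['umbrella'] (min_width=8, slack=4)
Line 6: ['dirty', 'for', 'so'] (min_width=12, slack=0)
Line 7: ['run', 'read'] (min_width=8, slack=4)
Line 8: ['they', 'window'] (min_width=11, slack=1)
Line 9: ['matrix'] (min_width=6, slack=6)
Line 10: ['program', 'frog'] (min_width=12, slack=0)
Line 11: ['laser'] (min_width=5, slack=7)

Answer: |for bed     |
|golden      |
|structure   |
|take content|
|umbrella    |
|dirty for so|
|run read    |
|they window |
|matrix      |
|program frog|
|laser       |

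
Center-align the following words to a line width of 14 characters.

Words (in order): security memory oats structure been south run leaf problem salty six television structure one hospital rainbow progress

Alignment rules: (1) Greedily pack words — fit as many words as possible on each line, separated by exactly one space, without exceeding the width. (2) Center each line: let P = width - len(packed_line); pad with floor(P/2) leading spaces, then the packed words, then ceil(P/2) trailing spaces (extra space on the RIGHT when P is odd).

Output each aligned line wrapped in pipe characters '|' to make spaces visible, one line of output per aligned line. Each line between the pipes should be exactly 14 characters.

Answer: |   security   |
| memory oats  |
|structure been|
|south run leaf|
|problem salty |
|six television|
|structure one |
|   hospital   |
|   rainbow    |
|   progress   |

Derivation:
Line 1: ['security'] (min_width=8, slack=6)
Line 2: ['memory', 'oats'] (min_width=11, slack=3)
Line 3: ['structure', 'been'] (min_width=14, slack=0)
Line 4: ['south', 'run', 'leaf'] (min_width=14, slack=0)
Line 5: ['problem', 'salty'] (min_width=13, slack=1)
Line 6: ['six', 'television'] (min_width=14, slack=0)
Line 7: ['structure', 'one'] (min_width=13, slack=1)
Line 8: ['hospital'] (min_width=8, slack=6)
Line 9: ['rainbow'] (min_width=7, slack=7)
Line 10: ['progress'] (min_width=8, slack=6)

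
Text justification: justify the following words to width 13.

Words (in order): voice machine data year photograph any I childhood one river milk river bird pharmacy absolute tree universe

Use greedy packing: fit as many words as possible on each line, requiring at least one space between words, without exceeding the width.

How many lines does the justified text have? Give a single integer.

Answer: 10

Derivation:
Line 1: ['voice', 'machine'] (min_width=13, slack=0)
Line 2: ['data', 'year'] (min_width=9, slack=4)
Line 3: ['photograph'] (min_width=10, slack=3)
Line 4: ['any', 'I'] (min_width=5, slack=8)
Line 5: ['childhood', 'one'] (min_width=13, slack=0)
Line 6: ['river', 'milk'] (min_width=10, slack=3)
Line 7: ['river', 'bird'] (min_width=10, slack=3)
Line 8: ['pharmacy'] (min_width=8, slack=5)
Line 9: ['absolute', 'tree'] (min_width=13, slack=0)
Line 10: ['universe'] (min_width=8, slack=5)
Total lines: 10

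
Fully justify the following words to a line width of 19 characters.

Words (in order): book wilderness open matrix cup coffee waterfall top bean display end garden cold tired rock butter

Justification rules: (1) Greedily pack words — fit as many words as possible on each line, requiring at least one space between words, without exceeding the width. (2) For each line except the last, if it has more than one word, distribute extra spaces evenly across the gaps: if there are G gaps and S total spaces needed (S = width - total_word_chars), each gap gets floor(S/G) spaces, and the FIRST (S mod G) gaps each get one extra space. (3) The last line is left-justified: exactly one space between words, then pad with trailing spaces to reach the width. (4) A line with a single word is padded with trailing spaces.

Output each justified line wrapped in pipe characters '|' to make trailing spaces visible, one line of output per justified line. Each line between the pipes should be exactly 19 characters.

Answer: |book     wilderness|
|open   matrix   cup|
|coffee    waterfall|
|top   bean  display|
|end   garden   cold|
|tired rock butter  |

Derivation:
Line 1: ['book', 'wilderness'] (min_width=15, slack=4)
Line 2: ['open', 'matrix', 'cup'] (min_width=15, slack=4)
Line 3: ['coffee', 'waterfall'] (min_width=16, slack=3)
Line 4: ['top', 'bean', 'display'] (min_width=16, slack=3)
Line 5: ['end', 'garden', 'cold'] (min_width=15, slack=4)
Line 6: ['tired', 'rock', 'butter'] (min_width=17, slack=2)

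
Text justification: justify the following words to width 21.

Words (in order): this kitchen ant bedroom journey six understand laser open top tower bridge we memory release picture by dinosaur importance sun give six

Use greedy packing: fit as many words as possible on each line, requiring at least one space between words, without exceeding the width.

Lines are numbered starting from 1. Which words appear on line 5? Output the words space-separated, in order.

Answer: memory release

Derivation:
Line 1: ['this', 'kitchen', 'ant'] (min_width=16, slack=5)
Line 2: ['bedroom', 'journey', 'six'] (min_width=19, slack=2)
Line 3: ['understand', 'laser', 'open'] (min_width=21, slack=0)
Line 4: ['top', 'tower', 'bridge', 'we'] (min_width=19, slack=2)
Line 5: ['memory', 'release'] (min_width=14, slack=7)
Line 6: ['picture', 'by', 'dinosaur'] (min_width=19, slack=2)
Line 7: ['importance', 'sun', 'give'] (min_width=19, slack=2)
Line 8: ['six'] (min_width=3, slack=18)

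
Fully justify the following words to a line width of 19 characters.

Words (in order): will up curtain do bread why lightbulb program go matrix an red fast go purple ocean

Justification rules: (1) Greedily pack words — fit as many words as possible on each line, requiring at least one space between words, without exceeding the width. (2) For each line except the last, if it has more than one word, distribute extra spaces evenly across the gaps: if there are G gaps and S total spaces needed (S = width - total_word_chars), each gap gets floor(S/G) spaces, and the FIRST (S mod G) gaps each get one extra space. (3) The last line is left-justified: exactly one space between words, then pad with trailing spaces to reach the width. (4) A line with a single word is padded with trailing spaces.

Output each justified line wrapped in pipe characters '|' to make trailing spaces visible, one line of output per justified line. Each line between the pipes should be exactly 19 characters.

Line 1: ['will', 'up', 'curtain', 'do'] (min_width=18, slack=1)
Line 2: ['bread', 'why', 'lightbulb'] (min_width=19, slack=0)
Line 3: ['program', 'go', 'matrix'] (min_width=17, slack=2)
Line 4: ['an', 'red', 'fast', 'go'] (min_width=14, slack=5)
Line 5: ['purple', 'ocean'] (min_width=12, slack=7)

Answer: |will  up curtain do|
|bread why lightbulb|
|program  go  matrix|
|an   red   fast  go|
|purple ocean       |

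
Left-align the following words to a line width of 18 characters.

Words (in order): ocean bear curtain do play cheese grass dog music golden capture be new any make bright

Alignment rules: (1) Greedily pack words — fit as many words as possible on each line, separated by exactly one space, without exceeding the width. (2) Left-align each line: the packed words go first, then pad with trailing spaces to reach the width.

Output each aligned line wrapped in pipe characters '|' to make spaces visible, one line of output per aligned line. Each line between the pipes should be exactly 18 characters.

Answer: |ocean bear curtain|
|do play cheese    |
|grass dog music   |
|golden capture be |
|new any make      |
|bright            |

Derivation:
Line 1: ['ocean', 'bear', 'curtain'] (min_width=18, slack=0)
Line 2: ['do', 'play', 'cheese'] (min_width=14, slack=4)
Line 3: ['grass', 'dog', 'music'] (min_width=15, slack=3)
Line 4: ['golden', 'capture', 'be'] (min_width=17, slack=1)
Line 5: ['new', 'any', 'make'] (min_width=12, slack=6)
Line 6: ['bright'] (min_width=6, slack=12)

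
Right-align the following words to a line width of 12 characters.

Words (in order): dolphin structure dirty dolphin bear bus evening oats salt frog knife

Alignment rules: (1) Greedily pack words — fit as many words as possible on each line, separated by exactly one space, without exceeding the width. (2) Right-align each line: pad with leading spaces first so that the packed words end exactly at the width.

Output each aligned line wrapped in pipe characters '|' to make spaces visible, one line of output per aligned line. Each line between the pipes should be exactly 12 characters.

Answer: |     dolphin|
|   structure|
|       dirty|
|dolphin bear|
| bus evening|
|   oats salt|
|  frog knife|

Derivation:
Line 1: ['dolphin'] (min_width=7, slack=5)
Line 2: ['structure'] (min_width=9, slack=3)
Line 3: ['dirty'] (min_width=5, slack=7)
Line 4: ['dolphin', 'bear'] (min_width=12, slack=0)
Line 5: ['bus', 'evening'] (min_width=11, slack=1)
Line 6: ['oats', 'salt'] (min_width=9, slack=3)
Line 7: ['frog', 'knife'] (min_width=10, slack=2)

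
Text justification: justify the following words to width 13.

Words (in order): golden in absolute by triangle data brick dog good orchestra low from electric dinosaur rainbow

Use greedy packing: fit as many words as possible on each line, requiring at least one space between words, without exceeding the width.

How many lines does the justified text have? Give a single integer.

Answer: 9

Derivation:
Line 1: ['golden', 'in'] (min_width=9, slack=4)
Line 2: ['absolute', 'by'] (min_width=11, slack=2)
Line 3: ['triangle', 'data'] (min_width=13, slack=0)
Line 4: ['brick', 'dog'] (min_width=9, slack=4)
Line 5: ['good'] (min_width=4, slack=9)
Line 6: ['orchestra', 'low'] (min_width=13, slack=0)
Line 7: ['from', 'electric'] (min_width=13, slack=0)
Line 8: ['dinosaur'] (min_width=8, slack=5)
Line 9: ['rainbow'] (min_width=7, slack=6)
Total lines: 9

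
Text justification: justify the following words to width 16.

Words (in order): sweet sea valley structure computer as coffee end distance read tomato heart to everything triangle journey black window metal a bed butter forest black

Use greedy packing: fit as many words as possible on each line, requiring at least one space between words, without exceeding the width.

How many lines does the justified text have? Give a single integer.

Answer: 12

Derivation:
Line 1: ['sweet', 'sea', 'valley'] (min_width=16, slack=0)
Line 2: ['structure'] (min_width=9, slack=7)
Line 3: ['computer', 'as'] (min_width=11, slack=5)
Line 4: ['coffee', 'end'] (min_width=10, slack=6)
Line 5: ['distance', 'read'] (min_width=13, slack=3)
Line 6: ['tomato', 'heart', 'to'] (min_width=15, slack=1)
Line 7: ['everything'] (min_width=10, slack=6)
Line 8: ['triangle', 'journey'] (min_width=16, slack=0)
Line 9: ['black', 'window'] (min_width=12, slack=4)
Line 10: ['metal', 'a', 'bed'] (min_width=11, slack=5)
Line 11: ['butter', 'forest'] (min_width=13, slack=3)
Line 12: ['black'] (min_width=5, slack=11)
Total lines: 12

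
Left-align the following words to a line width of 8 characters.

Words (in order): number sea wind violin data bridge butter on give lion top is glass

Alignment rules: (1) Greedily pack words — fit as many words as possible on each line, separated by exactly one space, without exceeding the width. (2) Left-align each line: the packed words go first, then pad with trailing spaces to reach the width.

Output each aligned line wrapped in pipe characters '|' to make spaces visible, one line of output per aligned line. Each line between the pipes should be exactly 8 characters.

Line 1: ['number'] (min_width=6, slack=2)
Line 2: ['sea', 'wind'] (min_width=8, slack=0)
Line 3: ['violin'] (min_width=6, slack=2)
Line 4: ['data'] (min_width=4, slack=4)
Line 5: ['bridge'] (min_width=6, slack=2)
Line 6: ['butter'] (min_width=6, slack=2)
Line 7: ['on', 'give'] (min_width=7, slack=1)
Line 8: ['lion', 'top'] (min_width=8, slack=0)
Line 9: ['is', 'glass'] (min_width=8, slack=0)

Answer: |number  |
|sea wind|
|violin  |
|data    |
|bridge  |
|butter  |
|on give |
|lion top|
|is glass|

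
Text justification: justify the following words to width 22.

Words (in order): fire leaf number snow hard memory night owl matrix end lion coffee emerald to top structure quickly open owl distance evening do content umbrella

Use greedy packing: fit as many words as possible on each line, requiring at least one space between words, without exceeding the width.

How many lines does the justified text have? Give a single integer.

Line 1: ['fire', 'leaf', 'number', 'snow'] (min_width=21, slack=1)
Line 2: ['hard', 'memory', 'night', 'owl'] (min_width=21, slack=1)
Line 3: ['matrix', 'end', 'lion', 'coffee'] (min_width=22, slack=0)
Line 4: ['emerald', 'to', 'top'] (min_width=14, slack=8)
Line 5: ['structure', 'quickly', 'open'] (min_width=22, slack=0)
Line 6: ['owl', 'distance', 'evening'] (min_width=20, slack=2)
Line 7: ['do', 'content', 'umbrella'] (min_width=19, slack=3)
Total lines: 7

Answer: 7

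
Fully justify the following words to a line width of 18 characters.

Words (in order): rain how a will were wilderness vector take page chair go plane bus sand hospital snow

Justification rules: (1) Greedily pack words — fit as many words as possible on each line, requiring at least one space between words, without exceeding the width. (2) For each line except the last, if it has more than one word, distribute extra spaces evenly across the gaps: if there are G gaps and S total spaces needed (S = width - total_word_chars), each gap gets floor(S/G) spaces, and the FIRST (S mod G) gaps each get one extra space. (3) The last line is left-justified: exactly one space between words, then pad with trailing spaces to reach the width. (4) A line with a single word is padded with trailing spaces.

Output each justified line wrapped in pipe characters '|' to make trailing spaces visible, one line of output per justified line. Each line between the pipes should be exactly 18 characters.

Line 1: ['rain', 'how', 'a', 'will'] (min_width=15, slack=3)
Line 2: ['were', 'wilderness'] (min_width=15, slack=3)
Line 3: ['vector', 'take', 'page'] (min_width=16, slack=2)
Line 4: ['chair', 'go', 'plane', 'bus'] (min_width=18, slack=0)
Line 5: ['sand', 'hospital', 'snow'] (min_width=18, slack=0)

Answer: |rain  how  a  will|
|were    wilderness|
|vector  take  page|
|chair go plane bus|
|sand hospital snow|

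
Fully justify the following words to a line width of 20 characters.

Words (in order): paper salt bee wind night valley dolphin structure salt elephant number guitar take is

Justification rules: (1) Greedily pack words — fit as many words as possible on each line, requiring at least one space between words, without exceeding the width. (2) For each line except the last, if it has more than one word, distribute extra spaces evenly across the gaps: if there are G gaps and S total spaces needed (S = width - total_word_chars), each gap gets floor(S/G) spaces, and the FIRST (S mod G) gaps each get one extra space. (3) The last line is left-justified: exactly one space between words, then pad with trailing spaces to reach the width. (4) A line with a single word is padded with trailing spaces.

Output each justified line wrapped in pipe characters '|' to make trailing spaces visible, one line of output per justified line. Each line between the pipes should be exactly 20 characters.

Line 1: ['paper', 'salt', 'bee', 'wind'] (min_width=19, slack=1)
Line 2: ['night', 'valley', 'dolphin'] (min_width=20, slack=0)
Line 3: ['structure', 'salt'] (min_width=14, slack=6)
Line 4: ['elephant', 'number'] (min_width=15, slack=5)
Line 5: ['guitar', 'take', 'is'] (min_width=14, slack=6)

Answer: |paper  salt bee wind|
|night valley dolphin|
|structure       salt|
|elephant      number|
|guitar take is      |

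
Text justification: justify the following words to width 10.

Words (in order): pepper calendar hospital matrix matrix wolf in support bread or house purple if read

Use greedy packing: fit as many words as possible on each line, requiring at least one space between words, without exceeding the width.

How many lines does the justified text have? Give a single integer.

Answer: 11

Derivation:
Line 1: ['pepper'] (min_width=6, slack=4)
Line 2: ['calendar'] (min_width=8, slack=2)
Line 3: ['hospital'] (min_width=8, slack=2)
Line 4: ['matrix'] (min_width=6, slack=4)
Line 5: ['matrix'] (min_width=6, slack=4)
Line 6: ['wolf', 'in'] (min_width=7, slack=3)
Line 7: ['support'] (min_width=7, slack=3)
Line 8: ['bread', 'or'] (min_width=8, slack=2)
Line 9: ['house'] (min_width=5, slack=5)
Line 10: ['purple', 'if'] (min_width=9, slack=1)
Line 11: ['read'] (min_width=4, slack=6)
Total lines: 11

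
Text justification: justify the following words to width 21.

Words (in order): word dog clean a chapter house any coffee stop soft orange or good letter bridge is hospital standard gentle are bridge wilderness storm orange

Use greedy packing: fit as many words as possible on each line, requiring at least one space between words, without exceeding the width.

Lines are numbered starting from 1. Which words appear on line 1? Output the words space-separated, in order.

Answer: word dog clean a

Derivation:
Line 1: ['word', 'dog', 'clean', 'a'] (min_width=16, slack=5)
Line 2: ['chapter', 'house', 'any'] (min_width=17, slack=4)
Line 3: ['coffee', 'stop', 'soft'] (min_width=16, slack=5)
Line 4: ['orange', 'or', 'good', 'letter'] (min_width=21, slack=0)
Line 5: ['bridge', 'is', 'hospital'] (min_width=18, slack=3)
Line 6: ['standard', 'gentle', 'are'] (min_width=19, slack=2)
Line 7: ['bridge', 'wilderness'] (min_width=17, slack=4)
Line 8: ['storm', 'orange'] (min_width=12, slack=9)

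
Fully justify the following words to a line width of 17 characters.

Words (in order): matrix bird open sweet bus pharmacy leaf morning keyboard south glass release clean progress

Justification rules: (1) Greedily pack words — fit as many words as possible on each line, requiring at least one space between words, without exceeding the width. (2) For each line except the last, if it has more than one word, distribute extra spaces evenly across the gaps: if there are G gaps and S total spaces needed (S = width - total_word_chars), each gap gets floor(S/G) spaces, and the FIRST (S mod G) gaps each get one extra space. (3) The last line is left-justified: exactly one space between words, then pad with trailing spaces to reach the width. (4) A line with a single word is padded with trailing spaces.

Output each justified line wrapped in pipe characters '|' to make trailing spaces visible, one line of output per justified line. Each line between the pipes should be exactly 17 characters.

Line 1: ['matrix', 'bird', 'open'] (min_width=16, slack=1)
Line 2: ['sweet', 'bus'] (min_width=9, slack=8)
Line 3: ['pharmacy', 'leaf'] (min_width=13, slack=4)
Line 4: ['morning', 'keyboard'] (min_width=16, slack=1)
Line 5: ['south', 'glass'] (min_width=11, slack=6)
Line 6: ['release', 'clean'] (min_width=13, slack=4)
Line 7: ['progress'] (min_width=8, slack=9)

Answer: |matrix  bird open|
|sweet         bus|
|pharmacy     leaf|
|morning  keyboard|
|south       glass|
|release     clean|
|progress         |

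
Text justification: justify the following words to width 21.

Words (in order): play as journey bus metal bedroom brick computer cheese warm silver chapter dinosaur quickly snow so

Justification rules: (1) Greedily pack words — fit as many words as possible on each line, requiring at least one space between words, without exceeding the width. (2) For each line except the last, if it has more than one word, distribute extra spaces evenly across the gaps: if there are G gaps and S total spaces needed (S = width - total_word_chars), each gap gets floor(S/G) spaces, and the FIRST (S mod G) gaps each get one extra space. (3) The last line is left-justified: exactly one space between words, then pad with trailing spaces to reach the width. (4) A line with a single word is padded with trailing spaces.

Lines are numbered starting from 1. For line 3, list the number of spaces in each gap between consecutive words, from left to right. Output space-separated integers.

Line 1: ['play', 'as', 'journey', 'bus'] (min_width=19, slack=2)
Line 2: ['metal', 'bedroom', 'brick'] (min_width=19, slack=2)
Line 3: ['computer', 'cheese', 'warm'] (min_width=20, slack=1)
Line 4: ['silver', 'chapter'] (min_width=14, slack=7)
Line 5: ['dinosaur', 'quickly', 'snow'] (min_width=21, slack=0)
Line 6: ['so'] (min_width=2, slack=19)

Answer: 2 1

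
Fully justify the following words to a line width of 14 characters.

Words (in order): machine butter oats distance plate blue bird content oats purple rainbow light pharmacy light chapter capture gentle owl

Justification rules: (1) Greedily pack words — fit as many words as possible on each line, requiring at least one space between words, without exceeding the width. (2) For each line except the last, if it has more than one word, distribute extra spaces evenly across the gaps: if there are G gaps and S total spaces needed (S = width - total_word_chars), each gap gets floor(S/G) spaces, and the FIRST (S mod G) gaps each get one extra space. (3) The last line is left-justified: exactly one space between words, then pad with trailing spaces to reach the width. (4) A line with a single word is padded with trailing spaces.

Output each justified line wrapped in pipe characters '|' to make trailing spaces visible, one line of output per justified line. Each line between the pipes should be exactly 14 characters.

Answer: |machine butter|
|oats  distance|
|plate     blue|
|bird   content|
|oats    purple|
|rainbow  light|
|pharmacy light|
|chapter       |
|capture gentle|
|owl           |

Derivation:
Line 1: ['machine', 'butter'] (min_width=14, slack=0)
Line 2: ['oats', 'distance'] (min_width=13, slack=1)
Line 3: ['plate', 'blue'] (min_width=10, slack=4)
Line 4: ['bird', 'content'] (min_width=12, slack=2)
Line 5: ['oats', 'purple'] (min_width=11, slack=3)
Line 6: ['rainbow', 'light'] (min_width=13, slack=1)
Line 7: ['pharmacy', 'light'] (min_width=14, slack=0)
Line 8: ['chapter'] (min_width=7, slack=7)
Line 9: ['capture', 'gentle'] (min_width=14, slack=0)
Line 10: ['owl'] (min_width=3, slack=11)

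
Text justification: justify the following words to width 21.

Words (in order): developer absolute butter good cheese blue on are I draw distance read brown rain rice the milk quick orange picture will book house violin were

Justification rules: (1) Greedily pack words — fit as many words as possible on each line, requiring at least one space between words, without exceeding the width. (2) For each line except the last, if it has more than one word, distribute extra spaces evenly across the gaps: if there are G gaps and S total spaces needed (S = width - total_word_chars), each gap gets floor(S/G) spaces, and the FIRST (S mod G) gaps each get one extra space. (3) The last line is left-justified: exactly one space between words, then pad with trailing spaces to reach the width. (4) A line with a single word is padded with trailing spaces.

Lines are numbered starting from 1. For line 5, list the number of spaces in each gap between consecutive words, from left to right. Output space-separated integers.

Line 1: ['developer', 'absolute'] (min_width=18, slack=3)
Line 2: ['butter', 'good', 'cheese'] (min_width=18, slack=3)
Line 3: ['blue', 'on', 'are', 'I', 'draw'] (min_width=18, slack=3)
Line 4: ['distance', 'read', 'brown'] (min_width=19, slack=2)
Line 5: ['rain', 'rice', 'the', 'milk'] (min_width=18, slack=3)
Line 6: ['quick', 'orange', 'picture'] (min_width=20, slack=1)
Line 7: ['will', 'book', 'house'] (min_width=15, slack=6)
Line 8: ['violin', 'were'] (min_width=11, slack=10)

Answer: 2 2 2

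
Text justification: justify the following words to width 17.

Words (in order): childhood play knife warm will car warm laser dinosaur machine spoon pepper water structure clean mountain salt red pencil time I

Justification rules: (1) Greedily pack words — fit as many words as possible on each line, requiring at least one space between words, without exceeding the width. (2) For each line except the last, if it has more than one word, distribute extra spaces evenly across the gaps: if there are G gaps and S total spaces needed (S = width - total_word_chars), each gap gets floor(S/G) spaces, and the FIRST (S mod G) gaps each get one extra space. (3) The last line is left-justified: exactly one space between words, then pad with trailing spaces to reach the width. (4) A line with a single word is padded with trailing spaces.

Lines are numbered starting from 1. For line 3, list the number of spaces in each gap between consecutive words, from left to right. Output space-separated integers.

Answer: 3 2

Derivation:
Line 1: ['childhood', 'play'] (min_width=14, slack=3)
Line 2: ['knife', 'warm', 'will'] (min_width=15, slack=2)
Line 3: ['car', 'warm', 'laser'] (min_width=14, slack=3)
Line 4: ['dinosaur', 'machine'] (min_width=16, slack=1)
Line 5: ['spoon', 'pepper'] (min_width=12, slack=5)
Line 6: ['water', 'structure'] (min_width=15, slack=2)
Line 7: ['clean', 'mountain'] (min_width=14, slack=3)
Line 8: ['salt', 'red', 'pencil'] (min_width=15, slack=2)
Line 9: ['time', 'I'] (min_width=6, slack=11)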